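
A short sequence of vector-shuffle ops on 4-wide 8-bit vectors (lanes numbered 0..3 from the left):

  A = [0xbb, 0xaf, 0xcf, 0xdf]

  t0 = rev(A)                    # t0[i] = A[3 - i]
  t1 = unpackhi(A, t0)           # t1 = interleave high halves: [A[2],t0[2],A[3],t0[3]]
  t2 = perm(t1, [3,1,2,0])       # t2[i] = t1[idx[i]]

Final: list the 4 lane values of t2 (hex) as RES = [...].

RES = [0xbb, 0xaf, 0xdf, 0xcf]

t0 = [0xdf, 0xcf, 0xaf, 0xbb]
t1 = [0xcf, 0xaf, 0xdf, 0xbb]
t2 = [0xbb, 0xaf, 0xdf, 0xcf]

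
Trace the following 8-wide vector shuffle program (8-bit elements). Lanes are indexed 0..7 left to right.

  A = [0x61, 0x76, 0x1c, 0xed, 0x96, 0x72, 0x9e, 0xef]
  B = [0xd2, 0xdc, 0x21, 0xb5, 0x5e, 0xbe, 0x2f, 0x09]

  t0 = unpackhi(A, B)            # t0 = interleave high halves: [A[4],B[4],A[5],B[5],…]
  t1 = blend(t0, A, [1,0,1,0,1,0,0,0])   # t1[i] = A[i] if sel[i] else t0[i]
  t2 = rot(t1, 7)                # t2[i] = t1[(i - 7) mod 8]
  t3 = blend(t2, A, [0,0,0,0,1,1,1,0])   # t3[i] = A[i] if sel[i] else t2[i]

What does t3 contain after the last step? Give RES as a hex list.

t0 = [0x96, 0x5e, 0x72, 0xbe, 0x9e, 0x2f, 0xef, 0x09]
t1 = [0x61, 0x5e, 0x1c, 0xbe, 0x96, 0x2f, 0xef, 0x09]
t2 = [0x5e, 0x1c, 0xbe, 0x96, 0x2f, 0xef, 0x09, 0x61]
t3 = [0x5e, 0x1c, 0xbe, 0x96, 0x96, 0x72, 0x9e, 0x61]

RES = [0x5e, 0x1c, 0xbe, 0x96, 0x96, 0x72, 0x9e, 0x61]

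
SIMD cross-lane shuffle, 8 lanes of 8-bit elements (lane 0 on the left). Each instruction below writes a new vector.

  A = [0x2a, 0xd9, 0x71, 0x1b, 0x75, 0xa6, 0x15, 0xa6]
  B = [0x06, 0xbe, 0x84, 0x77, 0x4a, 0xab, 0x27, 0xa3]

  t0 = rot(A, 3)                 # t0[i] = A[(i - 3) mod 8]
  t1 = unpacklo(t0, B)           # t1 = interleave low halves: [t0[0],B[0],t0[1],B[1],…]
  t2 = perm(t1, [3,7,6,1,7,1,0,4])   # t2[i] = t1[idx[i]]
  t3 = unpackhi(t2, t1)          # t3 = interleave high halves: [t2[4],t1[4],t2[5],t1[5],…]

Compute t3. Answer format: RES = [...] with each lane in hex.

→ t0 |a6|15|a6|2a|d9|71|1b|75|
→ t1 |a6|06|15|be|a6|84|2a|77|
→ t2 |be|77|2a|06|77|06|a6|a6|
→ t3 |77|a6|06|84|a6|2a|a6|77|

RES = [ 0x77  0xa6  0x06  0x84  0xa6  0x2a  0xa6  0x77 ]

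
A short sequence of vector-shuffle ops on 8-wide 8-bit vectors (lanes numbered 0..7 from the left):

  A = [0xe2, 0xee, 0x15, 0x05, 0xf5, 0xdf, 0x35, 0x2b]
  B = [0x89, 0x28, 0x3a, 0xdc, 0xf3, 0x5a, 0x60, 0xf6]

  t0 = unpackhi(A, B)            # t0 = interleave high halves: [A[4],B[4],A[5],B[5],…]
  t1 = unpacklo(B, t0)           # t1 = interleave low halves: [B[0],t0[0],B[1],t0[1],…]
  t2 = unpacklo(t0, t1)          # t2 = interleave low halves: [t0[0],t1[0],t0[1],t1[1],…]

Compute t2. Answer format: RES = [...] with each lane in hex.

  t0: f5 f3 df 5a 35 60 2b f6
  t1: 89 f5 28 f3 3a df dc 5a
  t2: f5 89 f3 f5 df 28 5a f3

RES = [0xf5, 0x89, 0xf3, 0xf5, 0xdf, 0x28, 0x5a, 0xf3]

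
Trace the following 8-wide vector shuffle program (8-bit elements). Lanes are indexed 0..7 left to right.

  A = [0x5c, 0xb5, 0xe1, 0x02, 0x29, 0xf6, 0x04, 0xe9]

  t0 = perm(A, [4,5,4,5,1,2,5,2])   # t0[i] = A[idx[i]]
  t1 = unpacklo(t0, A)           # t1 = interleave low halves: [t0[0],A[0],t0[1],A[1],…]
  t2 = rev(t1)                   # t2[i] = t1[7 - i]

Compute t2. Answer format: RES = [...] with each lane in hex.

  t0: 29 f6 29 f6 b5 e1 f6 e1
  t1: 29 5c f6 b5 29 e1 f6 02
  t2: 02 f6 e1 29 b5 f6 5c 29

RES = [0x02, 0xf6, 0xe1, 0x29, 0xb5, 0xf6, 0x5c, 0x29]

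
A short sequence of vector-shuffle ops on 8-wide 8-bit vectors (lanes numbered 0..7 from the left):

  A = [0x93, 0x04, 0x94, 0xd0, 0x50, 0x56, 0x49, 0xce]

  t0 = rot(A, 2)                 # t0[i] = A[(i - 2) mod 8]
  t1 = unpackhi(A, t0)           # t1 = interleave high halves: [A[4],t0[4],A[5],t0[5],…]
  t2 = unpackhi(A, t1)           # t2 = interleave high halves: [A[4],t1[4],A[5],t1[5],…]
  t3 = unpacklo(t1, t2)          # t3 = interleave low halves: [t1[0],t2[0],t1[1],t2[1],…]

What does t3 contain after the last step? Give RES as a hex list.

RES = [ 0x50  0x50  0x94  0x49  0x56  0x56  0xd0  0x50 ]

  t0: 49 ce 93 04 94 d0 50 56
  t1: 50 94 56 d0 49 50 ce 56
  t2: 50 49 56 50 49 ce ce 56
  t3: 50 50 94 49 56 56 d0 50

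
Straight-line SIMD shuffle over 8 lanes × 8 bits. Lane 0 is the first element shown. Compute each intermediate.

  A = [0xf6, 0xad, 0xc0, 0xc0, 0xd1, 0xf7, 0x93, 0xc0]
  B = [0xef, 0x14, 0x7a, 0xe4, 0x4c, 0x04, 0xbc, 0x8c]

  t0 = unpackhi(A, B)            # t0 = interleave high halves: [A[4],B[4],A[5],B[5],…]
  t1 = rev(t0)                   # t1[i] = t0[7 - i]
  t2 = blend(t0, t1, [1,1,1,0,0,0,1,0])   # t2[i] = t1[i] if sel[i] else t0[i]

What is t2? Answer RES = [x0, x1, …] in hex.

t0 = [0xd1, 0x4c, 0xf7, 0x04, 0x93, 0xbc, 0xc0, 0x8c]
t1 = [0x8c, 0xc0, 0xbc, 0x93, 0x04, 0xf7, 0x4c, 0xd1]
t2 = [0x8c, 0xc0, 0xbc, 0x04, 0x93, 0xbc, 0x4c, 0x8c]

RES = [ 0x8c  0xc0  0xbc  0x04  0x93  0xbc  0x4c  0x8c ]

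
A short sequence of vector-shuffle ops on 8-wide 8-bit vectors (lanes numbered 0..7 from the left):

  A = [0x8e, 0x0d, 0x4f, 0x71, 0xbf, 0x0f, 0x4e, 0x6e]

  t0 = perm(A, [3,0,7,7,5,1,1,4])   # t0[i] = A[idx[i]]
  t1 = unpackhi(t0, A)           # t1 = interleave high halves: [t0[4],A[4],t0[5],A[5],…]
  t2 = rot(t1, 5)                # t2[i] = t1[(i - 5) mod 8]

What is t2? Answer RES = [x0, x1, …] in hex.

  t0: 71 8e 6e 6e 0f 0d 0d bf
  t1: 0f bf 0d 0f 0d 4e bf 6e
  t2: 0f 0d 4e bf 6e 0f bf 0d

RES = [0x0f, 0x0d, 0x4e, 0xbf, 0x6e, 0x0f, 0xbf, 0x0d]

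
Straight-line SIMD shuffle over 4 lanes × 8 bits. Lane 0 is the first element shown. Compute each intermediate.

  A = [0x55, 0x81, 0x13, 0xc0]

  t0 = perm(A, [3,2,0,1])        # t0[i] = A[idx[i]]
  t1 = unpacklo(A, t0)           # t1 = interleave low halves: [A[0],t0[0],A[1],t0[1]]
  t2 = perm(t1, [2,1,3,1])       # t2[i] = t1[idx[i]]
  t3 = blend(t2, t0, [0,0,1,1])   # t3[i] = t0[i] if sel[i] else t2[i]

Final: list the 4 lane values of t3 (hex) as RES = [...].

RES = [0x81, 0xc0, 0x55, 0x81]

  t0: c0 13 55 81
  t1: 55 c0 81 13
  t2: 81 c0 13 c0
  t3: 81 c0 55 81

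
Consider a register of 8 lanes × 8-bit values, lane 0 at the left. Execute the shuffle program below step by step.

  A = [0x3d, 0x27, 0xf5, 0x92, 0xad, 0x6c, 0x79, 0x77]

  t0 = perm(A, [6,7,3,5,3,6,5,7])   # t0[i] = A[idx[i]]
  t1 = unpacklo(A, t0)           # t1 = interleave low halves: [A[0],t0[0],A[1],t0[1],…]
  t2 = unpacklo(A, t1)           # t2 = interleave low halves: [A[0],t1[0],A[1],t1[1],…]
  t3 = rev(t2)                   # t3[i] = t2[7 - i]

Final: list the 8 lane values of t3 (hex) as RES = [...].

RES = [0x77, 0x92, 0x27, 0xf5, 0x79, 0x27, 0x3d, 0x3d]

  t0: 79 77 92 6c 92 79 6c 77
  t1: 3d 79 27 77 f5 92 92 6c
  t2: 3d 3d 27 79 f5 27 92 77
  t3: 77 92 27 f5 79 27 3d 3d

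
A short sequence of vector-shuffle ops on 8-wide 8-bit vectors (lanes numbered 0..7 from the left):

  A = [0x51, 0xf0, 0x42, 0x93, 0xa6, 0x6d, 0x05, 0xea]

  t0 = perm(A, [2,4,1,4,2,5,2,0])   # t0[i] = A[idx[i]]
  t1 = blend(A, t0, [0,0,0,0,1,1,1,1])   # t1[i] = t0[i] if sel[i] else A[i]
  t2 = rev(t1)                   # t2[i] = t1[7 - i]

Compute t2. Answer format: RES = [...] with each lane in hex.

RES = [ 0x51  0x42  0x6d  0x42  0x93  0x42  0xf0  0x51 ]

→ t0 |42|a6|f0|a6|42|6d|42|51|
→ t1 |51|f0|42|93|42|6d|42|51|
→ t2 |51|42|6d|42|93|42|f0|51|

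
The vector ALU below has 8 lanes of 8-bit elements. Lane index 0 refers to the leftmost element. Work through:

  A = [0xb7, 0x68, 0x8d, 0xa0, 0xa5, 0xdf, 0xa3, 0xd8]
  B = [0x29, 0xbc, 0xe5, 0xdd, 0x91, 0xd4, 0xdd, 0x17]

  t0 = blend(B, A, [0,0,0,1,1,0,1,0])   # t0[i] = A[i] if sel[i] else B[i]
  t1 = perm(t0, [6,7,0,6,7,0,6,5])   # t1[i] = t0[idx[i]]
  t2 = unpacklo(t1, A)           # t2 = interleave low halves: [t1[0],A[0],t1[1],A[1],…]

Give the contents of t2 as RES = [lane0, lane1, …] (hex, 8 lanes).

→ t0 |29|bc|e5|a0|a5|d4|a3|17|
→ t1 |a3|17|29|a3|17|29|a3|d4|
→ t2 |a3|b7|17|68|29|8d|a3|a0|

RES = [ 0xa3  0xb7  0x17  0x68  0x29  0x8d  0xa3  0xa0 ]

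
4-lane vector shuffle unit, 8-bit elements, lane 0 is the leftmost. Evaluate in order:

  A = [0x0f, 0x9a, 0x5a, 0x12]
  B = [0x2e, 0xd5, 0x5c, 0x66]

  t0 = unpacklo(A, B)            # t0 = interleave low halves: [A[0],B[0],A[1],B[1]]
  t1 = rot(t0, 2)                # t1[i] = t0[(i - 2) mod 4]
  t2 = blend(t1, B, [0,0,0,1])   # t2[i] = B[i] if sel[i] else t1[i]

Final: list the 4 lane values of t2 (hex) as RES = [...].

  t0: 0f 2e 9a d5
  t1: 9a d5 0f 2e
  t2: 9a d5 0f 66

RES = [0x9a, 0xd5, 0x0f, 0x66]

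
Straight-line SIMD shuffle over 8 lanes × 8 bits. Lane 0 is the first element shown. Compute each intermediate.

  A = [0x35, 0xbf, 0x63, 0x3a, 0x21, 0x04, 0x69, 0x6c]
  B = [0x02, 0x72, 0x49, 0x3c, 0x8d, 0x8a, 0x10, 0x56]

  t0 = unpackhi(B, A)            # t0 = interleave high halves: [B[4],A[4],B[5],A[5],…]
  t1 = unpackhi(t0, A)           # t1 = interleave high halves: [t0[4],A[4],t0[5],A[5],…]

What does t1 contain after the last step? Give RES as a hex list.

RES = [ 0x10  0x21  0x69  0x04  0x56  0x69  0x6c  0x6c ]

  t0: 8d 21 8a 04 10 69 56 6c
  t1: 10 21 69 04 56 69 6c 6c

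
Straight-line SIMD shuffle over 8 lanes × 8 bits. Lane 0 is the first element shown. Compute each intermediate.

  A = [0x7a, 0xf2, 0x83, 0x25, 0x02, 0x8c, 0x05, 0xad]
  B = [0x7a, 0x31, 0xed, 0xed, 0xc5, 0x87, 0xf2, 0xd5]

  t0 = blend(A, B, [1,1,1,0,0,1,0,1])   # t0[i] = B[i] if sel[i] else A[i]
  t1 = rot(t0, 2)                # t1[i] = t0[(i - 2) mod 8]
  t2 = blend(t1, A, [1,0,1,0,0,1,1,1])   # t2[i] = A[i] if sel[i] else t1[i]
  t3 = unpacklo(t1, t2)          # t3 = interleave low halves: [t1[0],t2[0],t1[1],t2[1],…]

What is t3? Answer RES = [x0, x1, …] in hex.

RES = [0x05, 0x7a, 0xd5, 0xd5, 0x7a, 0x83, 0x31, 0x31]

  t0: 7a 31 ed 25 02 87 05 d5
  t1: 05 d5 7a 31 ed 25 02 87
  t2: 7a d5 83 31 ed 8c 05 ad
  t3: 05 7a d5 d5 7a 83 31 31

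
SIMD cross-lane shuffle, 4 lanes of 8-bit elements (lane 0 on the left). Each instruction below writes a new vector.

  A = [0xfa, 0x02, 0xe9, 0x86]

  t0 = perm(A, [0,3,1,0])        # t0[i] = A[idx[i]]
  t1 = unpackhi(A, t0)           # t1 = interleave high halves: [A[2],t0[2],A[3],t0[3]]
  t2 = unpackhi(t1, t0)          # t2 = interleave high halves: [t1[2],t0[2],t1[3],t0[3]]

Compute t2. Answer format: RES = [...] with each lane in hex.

RES = [ 0x86  0x02  0xfa  0xfa ]

  t0: fa 86 02 fa
  t1: e9 02 86 fa
  t2: 86 02 fa fa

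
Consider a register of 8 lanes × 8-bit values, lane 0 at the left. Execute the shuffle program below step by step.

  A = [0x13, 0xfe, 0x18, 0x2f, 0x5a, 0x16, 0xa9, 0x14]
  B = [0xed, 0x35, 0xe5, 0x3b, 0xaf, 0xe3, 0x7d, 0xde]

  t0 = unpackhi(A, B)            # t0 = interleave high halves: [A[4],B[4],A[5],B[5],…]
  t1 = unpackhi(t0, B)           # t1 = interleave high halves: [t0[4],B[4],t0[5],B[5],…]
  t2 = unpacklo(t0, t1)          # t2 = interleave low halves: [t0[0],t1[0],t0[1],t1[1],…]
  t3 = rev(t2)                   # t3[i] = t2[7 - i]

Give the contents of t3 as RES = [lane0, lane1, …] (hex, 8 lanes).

RES = [0xe3, 0xe3, 0x7d, 0x16, 0xaf, 0xaf, 0xa9, 0x5a]

  t0: 5a af 16 e3 a9 7d 14 de
  t1: a9 af 7d e3 14 7d de de
  t2: 5a a9 af af 16 7d e3 e3
  t3: e3 e3 7d 16 af af a9 5a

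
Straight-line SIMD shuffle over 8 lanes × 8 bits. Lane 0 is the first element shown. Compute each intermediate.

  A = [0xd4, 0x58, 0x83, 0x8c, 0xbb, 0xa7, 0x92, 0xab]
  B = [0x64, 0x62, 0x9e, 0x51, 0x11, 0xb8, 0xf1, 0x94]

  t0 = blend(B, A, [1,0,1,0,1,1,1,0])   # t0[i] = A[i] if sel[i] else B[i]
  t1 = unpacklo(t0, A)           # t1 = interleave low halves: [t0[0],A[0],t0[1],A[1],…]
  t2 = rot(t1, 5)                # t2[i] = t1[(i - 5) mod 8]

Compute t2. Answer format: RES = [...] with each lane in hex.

→ t0 |d4|62|83|51|bb|a7|92|94|
→ t1 |d4|d4|62|58|83|83|51|8c|
→ t2 |58|83|83|51|8c|d4|d4|62|

RES = [ 0x58  0x83  0x83  0x51  0x8c  0xd4  0xd4  0x62 ]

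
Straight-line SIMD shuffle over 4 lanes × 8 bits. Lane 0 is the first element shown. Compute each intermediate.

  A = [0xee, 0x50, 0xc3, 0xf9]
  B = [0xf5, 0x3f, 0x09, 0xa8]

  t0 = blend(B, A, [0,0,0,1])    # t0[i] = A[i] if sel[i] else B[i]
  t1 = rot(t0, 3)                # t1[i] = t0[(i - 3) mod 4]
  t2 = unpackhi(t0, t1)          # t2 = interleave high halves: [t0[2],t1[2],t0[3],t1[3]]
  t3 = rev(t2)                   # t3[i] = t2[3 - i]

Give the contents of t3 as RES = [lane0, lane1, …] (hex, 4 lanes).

RES = [ 0xf5  0xf9  0xf9  0x09 ]

→ t0 |f5|3f|09|f9|
→ t1 |3f|09|f9|f5|
→ t2 |09|f9|f9|f5|
→ t3 |f5|f9|f9|09|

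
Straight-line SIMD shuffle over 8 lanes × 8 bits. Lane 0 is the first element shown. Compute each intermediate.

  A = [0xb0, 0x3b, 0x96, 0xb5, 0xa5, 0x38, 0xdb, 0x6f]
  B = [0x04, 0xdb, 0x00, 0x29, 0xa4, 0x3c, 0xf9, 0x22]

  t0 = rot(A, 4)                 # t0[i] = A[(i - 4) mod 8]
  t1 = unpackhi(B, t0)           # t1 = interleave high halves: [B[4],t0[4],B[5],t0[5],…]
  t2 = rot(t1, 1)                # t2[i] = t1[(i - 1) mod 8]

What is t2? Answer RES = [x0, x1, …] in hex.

RES = [0xb5, 0xa4, 0xb0, 0x3c, 0x3b, 0xf9, 0x96, 0x22]

→ t0 |a5|38|db|6f|b0|3b|96|b5|
→ t1 |a4|b0|3c|3b|f9|96|22|b5|
→ t2 |b5|a4|b0|3c|3b|f9|96|22|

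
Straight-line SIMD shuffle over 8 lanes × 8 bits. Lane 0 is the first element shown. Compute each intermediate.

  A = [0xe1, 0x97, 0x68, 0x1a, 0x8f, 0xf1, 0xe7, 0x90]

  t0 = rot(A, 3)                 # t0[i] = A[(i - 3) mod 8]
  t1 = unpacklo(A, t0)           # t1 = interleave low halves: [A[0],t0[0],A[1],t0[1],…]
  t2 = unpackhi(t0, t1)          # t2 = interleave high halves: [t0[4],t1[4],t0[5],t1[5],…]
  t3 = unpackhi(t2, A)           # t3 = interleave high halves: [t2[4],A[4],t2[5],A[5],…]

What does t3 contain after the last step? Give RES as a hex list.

RES = [ 0x1a  0x8f  0x1a  0xf1  0x8f  0xe7  0xe1  0x90 ]

t0 = [0xf1, 0xe7, 0x90, 0xe1, 0x97, 0x68, 0x1a, 0x8f]
t1 = [0xe1, 0xf1, 0x97, 0xe7, 0x68, 0x90, 0x1a, 0xe1]
t2 = [0x97, 0x68, 0x68, 0x90, 0x1a, 0x1a, 0x8f, 0xe1]
t3 = [0x1a, 0x8f, 0x1a, 0xf1, 0x8f, 0xe7, 0xe1, 0x90]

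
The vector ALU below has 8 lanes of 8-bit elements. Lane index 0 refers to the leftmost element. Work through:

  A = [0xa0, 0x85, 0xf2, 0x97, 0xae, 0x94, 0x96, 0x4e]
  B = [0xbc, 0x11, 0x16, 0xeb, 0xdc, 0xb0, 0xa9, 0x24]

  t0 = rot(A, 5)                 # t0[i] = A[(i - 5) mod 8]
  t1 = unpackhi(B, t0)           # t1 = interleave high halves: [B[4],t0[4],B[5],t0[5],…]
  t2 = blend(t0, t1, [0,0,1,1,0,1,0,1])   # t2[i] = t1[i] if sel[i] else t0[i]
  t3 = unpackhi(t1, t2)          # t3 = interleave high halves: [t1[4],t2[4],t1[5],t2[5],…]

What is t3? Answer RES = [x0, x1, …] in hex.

RES = [0xa9, 0x4e, 0x85, 0x85, 0x24, 0x85, 0xf2, 0xf2]

→ t0 |97|ae|94|96|4e|a0|85|f2|
→ t1 |dc|4e|b0|a0|a9|85|24|f2|
→ t2 |97|ae|b0|a0|4e|85|85|f2|
→ t3 |a9|4e|85|85|24|85|f2|f2|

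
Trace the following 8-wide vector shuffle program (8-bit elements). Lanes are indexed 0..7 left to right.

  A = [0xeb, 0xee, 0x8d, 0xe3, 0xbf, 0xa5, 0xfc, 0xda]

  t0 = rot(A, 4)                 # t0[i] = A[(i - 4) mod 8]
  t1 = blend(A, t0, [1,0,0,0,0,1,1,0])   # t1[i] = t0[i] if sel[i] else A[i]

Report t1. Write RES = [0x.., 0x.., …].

RES = [0xbf, 0xee, 0x8d, 0xe3, 0xbf, 0xee, 0x8d, 0xda]

→ t0 |bf|a5|fc|da|eb|ee|8d|e3|
→ t1 |bf|ee|8d|e3|bf|ee|8d|da|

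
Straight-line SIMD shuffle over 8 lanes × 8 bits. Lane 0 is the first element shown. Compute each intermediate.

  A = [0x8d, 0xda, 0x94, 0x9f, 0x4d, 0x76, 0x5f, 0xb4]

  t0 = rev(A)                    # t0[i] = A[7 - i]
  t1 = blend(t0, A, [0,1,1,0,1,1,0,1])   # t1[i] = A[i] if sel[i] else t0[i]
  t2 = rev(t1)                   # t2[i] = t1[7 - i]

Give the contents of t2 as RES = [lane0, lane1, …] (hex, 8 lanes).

RES = [ 0xb4  0xda  0x76  0x4d  0x4d  0x94  0xda  0xb4 ]

  t0: b4 5f 76 4d 9f 94 da 8d
  t1: b4 da 94 4d 4d 76 da b4
  t2: b4 da 76 4d 4d 94 da b4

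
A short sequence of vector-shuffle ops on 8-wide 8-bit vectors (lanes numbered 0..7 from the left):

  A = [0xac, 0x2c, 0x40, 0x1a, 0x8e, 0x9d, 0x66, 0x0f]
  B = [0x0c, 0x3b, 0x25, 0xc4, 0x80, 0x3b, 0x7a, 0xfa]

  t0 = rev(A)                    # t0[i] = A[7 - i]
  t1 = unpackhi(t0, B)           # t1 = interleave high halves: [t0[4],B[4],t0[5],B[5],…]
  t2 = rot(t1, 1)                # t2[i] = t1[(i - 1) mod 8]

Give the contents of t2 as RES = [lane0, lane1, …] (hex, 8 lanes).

  t0: 0f 66 9d 8e 1a 40 2c ac
  t1: 1a 80 40 3b 2c 7a ac fa
  t2: fa 1a 80 40 3b 2c 7a ac

RES = [ 0xfa  0x1a  0x80  0x40  0x3b  0x2c  0x7a  0xac ]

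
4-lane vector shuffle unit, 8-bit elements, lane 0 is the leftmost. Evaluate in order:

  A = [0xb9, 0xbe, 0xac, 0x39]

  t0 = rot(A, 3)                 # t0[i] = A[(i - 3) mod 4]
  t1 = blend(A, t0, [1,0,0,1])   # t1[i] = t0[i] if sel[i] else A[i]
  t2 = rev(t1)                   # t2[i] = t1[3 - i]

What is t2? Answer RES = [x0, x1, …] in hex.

RES = [0xb9, 0xac, 0xbe, 0xbe]

  t0: be ac 39 b9
  t1: be be ac b9
  t2: b9 ac be be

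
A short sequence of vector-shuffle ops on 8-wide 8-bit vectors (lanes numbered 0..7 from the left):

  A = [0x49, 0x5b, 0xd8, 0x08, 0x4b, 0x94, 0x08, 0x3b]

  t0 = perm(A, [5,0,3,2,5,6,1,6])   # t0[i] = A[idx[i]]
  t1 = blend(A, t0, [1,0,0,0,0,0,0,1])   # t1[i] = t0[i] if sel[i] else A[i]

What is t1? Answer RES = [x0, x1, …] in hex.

RES = [0x94, 0x5b, 0xd8, 0x08, 0x4b, 0x94, 0x08, 0x08]

  t0: 94 49 08 d8 94 08 5b 08
  t1: 94 5b d8 08 4b 94 08 08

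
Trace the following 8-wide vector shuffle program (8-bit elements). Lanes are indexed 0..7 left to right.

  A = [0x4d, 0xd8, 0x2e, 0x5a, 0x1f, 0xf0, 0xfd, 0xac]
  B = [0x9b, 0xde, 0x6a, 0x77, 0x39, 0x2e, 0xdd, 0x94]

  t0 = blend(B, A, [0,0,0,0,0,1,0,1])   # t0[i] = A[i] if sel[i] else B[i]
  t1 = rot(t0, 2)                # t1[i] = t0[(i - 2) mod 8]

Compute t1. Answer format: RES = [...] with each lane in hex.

  t0: 9b de 6a 77 39 f0 dd ac
  t1: dd ac 9b de 6a 77 39 f0

RES = [0xdd, 0xac, 0x9b, 0xde, 0x6a, 0x77, 0x39, 0xf0]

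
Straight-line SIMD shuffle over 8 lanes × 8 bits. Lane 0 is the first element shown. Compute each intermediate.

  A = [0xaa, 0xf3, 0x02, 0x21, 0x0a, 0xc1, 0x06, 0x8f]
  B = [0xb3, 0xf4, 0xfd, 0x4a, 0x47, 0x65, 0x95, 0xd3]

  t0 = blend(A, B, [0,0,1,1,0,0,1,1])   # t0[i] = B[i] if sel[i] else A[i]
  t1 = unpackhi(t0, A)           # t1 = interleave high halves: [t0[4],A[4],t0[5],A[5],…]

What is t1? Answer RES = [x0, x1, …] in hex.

  t0: aa f3 fd 4a 0a c1 95 d3
  t1: 0a 0a c1 c1 95 06 d3 8f

RES = [0x0a, 0x0a, 0xc1, 0xc1, 0x95, 0x06, 0xd3, 0x8f]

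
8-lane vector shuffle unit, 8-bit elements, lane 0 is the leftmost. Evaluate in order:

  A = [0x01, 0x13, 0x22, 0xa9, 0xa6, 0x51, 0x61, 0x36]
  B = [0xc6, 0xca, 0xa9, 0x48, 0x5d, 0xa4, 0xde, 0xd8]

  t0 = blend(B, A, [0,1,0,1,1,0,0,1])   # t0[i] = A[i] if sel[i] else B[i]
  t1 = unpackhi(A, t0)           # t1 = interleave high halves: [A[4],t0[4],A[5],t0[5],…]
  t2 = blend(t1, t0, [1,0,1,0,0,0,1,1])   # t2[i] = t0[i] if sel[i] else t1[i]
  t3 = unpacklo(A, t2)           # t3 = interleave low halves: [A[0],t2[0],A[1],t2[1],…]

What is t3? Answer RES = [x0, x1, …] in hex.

  t0: c6 13 a9 a9 a6 a4 de 36
  t1: a6 a6 51 a4 61 de 36 36
  t2: c6 a6 a9 a4 61 de de 36
  t3: 01 c6 13 a6 22 a9 a9 a4

RES = [0x01, 0xc6, 0x13, 0xa6, 0x22, 0xa9, 0xa9, 0xa4]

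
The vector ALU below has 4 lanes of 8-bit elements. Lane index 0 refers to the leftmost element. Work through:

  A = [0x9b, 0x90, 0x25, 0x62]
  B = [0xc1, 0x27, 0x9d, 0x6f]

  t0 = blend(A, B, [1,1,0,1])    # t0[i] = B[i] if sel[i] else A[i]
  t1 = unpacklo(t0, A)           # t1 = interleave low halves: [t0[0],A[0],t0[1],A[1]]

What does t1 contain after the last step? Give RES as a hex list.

t0 = [0xc1, 0x27, 0x25, 0x6f]
t1 = [0xc1, 0x9b, 0x27, 0x90]

RES = [ 0xc1  0x9b  0x27  0x90 ]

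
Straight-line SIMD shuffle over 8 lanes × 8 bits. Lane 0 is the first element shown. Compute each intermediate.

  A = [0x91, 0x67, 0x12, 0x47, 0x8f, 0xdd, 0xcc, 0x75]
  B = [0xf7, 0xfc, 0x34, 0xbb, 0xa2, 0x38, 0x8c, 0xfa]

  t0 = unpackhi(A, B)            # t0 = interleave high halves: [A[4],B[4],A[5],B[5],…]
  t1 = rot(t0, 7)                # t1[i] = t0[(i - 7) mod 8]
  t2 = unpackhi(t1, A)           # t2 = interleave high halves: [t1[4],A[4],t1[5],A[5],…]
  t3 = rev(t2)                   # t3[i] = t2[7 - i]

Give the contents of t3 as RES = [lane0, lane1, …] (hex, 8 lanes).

RES = [ 0x75  0x8f  0xcc  0xfa  0xdd  0x75  0x8f  0x8c ]

→ t0 |8f|a2|dd|38|cc|8c|75|fa|
→ t1 |a2|dd|38|cc|8c|75|fa|8f|
→ t2 |8c|8f|75|dd|fa|cc|8f|75|
→ t3 |75|8f|cc|fa|dd|75|8f|8c|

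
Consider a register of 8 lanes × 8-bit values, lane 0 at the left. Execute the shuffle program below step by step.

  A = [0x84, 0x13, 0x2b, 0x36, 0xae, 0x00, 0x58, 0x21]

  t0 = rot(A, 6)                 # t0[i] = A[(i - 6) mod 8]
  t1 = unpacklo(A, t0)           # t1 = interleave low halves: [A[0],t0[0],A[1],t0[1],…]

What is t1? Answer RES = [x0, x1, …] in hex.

→ t0 |2b|36|ae|00|58|21|84|13|
→ t1 |84|2b|13|36|2b|ae|36|00|

RES = [ 0x84  0x2b  0x13  0x36  0x2b  0xae  0x36  0x00 ]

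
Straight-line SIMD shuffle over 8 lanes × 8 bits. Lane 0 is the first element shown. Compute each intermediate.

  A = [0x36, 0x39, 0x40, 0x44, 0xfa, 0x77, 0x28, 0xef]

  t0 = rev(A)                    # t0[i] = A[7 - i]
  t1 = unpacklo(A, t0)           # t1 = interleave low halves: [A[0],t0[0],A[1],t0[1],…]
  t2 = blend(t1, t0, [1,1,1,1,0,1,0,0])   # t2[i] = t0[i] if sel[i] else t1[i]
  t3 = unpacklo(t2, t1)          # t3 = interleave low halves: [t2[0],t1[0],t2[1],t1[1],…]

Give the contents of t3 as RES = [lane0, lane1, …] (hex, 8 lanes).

RES = [ 0xef  0x36  0x28  0xef  0x77  0x39  0xfa  0x28 ]

  t0: ef 28 77 fa 44 40 39 36
  t1: 36 ef 39 28 40 77 44 fa
  t2: ef 28 77 fa 40 40 44 fa
  t3: ef 36 28 ef 77 39 fa 28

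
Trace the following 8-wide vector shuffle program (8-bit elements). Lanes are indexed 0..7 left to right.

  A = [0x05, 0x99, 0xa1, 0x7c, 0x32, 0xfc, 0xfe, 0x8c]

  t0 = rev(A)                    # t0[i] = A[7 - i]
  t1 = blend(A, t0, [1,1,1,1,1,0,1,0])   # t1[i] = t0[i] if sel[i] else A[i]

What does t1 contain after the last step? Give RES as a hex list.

→ t0 |8c|fe|fc|32|7c|a1|99|05|
→ t1 |8c|fe|fc|32|7c|fc|99|8c|

RES = [0x8c, 0xfe, 0xfc, 0x32, 0x7c, 0xfc, 0x99, 0x8c]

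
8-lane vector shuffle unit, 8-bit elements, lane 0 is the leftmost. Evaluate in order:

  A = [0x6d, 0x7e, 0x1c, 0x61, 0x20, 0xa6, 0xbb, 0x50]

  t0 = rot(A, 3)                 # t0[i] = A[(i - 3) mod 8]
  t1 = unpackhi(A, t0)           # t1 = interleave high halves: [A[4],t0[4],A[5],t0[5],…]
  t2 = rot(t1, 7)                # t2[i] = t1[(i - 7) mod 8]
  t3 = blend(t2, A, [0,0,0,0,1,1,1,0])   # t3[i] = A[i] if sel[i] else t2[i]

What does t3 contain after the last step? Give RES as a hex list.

→ t0 |a6|bb|50|6d|7e|1c|61|20|
→ t1 |20|7e|a6|1c|bb|61|50|20|
→ t2 |7e|a6|1c|bb|61|50|20|20|
→ t3 |7e|a6|1c|bb|20|a6|bb|20|

RES = [ 0x7e  0xa6  0x1c  0xbb  0x20  0xa6  0xbb  0x20 ]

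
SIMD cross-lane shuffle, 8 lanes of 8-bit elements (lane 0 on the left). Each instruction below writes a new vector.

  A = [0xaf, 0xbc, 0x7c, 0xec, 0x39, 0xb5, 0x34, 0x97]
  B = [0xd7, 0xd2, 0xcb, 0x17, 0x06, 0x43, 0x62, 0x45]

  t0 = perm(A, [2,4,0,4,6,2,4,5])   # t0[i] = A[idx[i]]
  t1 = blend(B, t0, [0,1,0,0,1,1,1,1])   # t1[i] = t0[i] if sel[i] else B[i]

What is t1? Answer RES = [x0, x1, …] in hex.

RES = [0xd7, 0x39, 0xcb, 0x17, 0x34, 0x7c, 0x39, 0xb5]

t0 = [0x7c, 0x39, 0xaf, 0x39, 0x34, 0x7c, 0x39, 0xb5]
t1 = [0xd7, 0x39, 0xcb, 0x17, 0x34, 0x7c, 0x39, 0xb5]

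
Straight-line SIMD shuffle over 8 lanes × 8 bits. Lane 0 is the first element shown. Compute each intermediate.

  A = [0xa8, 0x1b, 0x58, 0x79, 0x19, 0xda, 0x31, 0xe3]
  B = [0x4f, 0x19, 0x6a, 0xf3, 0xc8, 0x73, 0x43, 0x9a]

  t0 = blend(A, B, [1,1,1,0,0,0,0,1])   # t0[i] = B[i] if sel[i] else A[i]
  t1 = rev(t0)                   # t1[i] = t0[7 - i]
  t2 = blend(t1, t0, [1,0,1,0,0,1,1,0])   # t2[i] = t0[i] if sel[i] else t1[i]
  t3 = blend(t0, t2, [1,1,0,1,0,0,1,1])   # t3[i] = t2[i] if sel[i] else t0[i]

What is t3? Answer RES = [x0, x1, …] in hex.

RES = [ 0x4f  0x31  0x6a  0x19  0x19  0xda  0x31  0x4f ]

→ t0 |4f|19|6a|79|19|da|31|9a|
→ t1 |9a|31|da|19|79|6a|19|4f|
→ t2 |4f|31|6a|19|79|da|31|4f|
→ t3 |4f|31|6a|19|19|da|31|4f|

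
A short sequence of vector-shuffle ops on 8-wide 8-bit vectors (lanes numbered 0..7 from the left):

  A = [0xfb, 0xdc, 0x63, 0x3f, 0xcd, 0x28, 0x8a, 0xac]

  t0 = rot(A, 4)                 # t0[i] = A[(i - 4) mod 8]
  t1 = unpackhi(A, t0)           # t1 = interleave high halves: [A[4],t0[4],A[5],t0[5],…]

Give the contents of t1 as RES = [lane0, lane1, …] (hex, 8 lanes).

RES = [0xcd, 0xfb, 0x28, 0xdc, 0x8a, 0x63, 0xac, 0x3f]

t0 = [0xcd, 0x28, 0x8a, 0xac, 0xfb, 0xdc, 0x63, 0x3f]
t1 = [0xcd, 0xfb, 0x28, 0xdc, 0x8a, 0x63, 0xac, 0x3f]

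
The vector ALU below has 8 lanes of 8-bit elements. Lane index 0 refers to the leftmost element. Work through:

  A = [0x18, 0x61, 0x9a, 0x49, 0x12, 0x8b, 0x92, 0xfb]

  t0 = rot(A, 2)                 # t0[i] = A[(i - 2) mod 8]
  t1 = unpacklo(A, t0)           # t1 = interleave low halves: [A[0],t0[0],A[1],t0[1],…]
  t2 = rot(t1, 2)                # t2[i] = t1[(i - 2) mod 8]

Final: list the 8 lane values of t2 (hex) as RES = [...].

→ t0 |92|fb|18|61|9a|49|12|8b|
→ t1 |18|92|61|fb|9a|18|49|61|
→ t2 |49|61|18|92|61|fb|9a|18|

RES = [0x49, 0x61, 0x18, 0x92, 0x61, 0xfb, 0x9a, 0x18]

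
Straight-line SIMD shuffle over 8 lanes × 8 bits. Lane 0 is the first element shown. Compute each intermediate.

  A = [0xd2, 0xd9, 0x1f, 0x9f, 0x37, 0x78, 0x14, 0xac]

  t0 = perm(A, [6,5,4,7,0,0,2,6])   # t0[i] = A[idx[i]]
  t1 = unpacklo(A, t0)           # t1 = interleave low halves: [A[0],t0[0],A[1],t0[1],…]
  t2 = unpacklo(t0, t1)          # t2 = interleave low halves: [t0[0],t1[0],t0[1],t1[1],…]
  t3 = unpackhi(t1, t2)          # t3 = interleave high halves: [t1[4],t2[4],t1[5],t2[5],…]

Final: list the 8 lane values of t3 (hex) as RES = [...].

t0 = [0x14, 0x78, 0x37, 0xac, 0xd2, 0xd2, 0x1f, 0x14]
t1 = [0xd2, 0x14, 0xd9, 0x78, 0x1f, 0x37, 0x9f, 0xac]
t2 = [0x14, 0xd2, 0x78, 0x14, 0x37, 0xd9, 0xac, 0x78]
t3 = [0x1f, 0x37, 0x37, 0xd9, 0x9f, 0xac, 0xac, 0x78]

RES = [ 0x1f  0x37  0x37  0xd9  0x9f  0xac  0xac  0x78 ]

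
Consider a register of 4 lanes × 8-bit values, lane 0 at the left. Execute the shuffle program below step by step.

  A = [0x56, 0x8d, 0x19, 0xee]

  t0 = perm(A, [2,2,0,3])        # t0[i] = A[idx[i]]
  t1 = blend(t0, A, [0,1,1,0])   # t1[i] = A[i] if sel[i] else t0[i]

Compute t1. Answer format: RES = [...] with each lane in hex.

t0 = [0x19, 0x19, 0x56, 0xee]
t1 = [0x19, 0x8d, 0x19, 0xee]

RES = [0x19, 0x8d, 0x19, 0xee]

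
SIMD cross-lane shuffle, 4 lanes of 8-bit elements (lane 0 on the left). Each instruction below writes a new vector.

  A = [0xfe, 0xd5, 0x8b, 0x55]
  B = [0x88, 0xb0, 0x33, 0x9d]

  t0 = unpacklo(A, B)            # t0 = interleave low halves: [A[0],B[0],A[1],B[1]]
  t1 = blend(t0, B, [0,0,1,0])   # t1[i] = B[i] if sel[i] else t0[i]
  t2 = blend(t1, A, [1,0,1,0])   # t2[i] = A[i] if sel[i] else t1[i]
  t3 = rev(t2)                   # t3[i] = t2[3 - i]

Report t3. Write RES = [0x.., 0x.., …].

RES = [ 0xb0  0x8b  0x88  0xfe ]

  t0: fe 88 d5 b0
  t1: fe 88 33 b0
  t2: fe 88 8b b0
  t3: b0 8b 88 fe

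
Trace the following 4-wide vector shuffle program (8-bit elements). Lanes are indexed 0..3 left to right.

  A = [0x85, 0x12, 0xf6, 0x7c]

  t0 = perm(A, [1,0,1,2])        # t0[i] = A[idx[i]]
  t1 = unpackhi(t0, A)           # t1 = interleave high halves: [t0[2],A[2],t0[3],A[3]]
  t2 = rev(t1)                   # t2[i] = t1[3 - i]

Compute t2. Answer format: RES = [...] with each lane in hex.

→ t0 |12|85|12|f6|
→ t1 |12|f6|f6|7c|
→ t2 |7c|f6|f6|12|

RES = [0x7c, 0xf6, 0xf6, 0x12]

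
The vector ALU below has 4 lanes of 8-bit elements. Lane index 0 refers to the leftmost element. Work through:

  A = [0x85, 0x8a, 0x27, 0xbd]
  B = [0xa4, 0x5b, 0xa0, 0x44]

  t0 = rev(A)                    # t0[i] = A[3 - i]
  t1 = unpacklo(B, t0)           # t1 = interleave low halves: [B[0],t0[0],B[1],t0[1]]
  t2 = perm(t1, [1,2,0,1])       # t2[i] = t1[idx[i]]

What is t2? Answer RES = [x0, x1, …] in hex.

RES = [ 0xbd  0x5b  0xa4  0xbd ]

  t0: bd 27 8a 85
  t1: a4 bd 5b 27
  t2: bd 5b a4 bd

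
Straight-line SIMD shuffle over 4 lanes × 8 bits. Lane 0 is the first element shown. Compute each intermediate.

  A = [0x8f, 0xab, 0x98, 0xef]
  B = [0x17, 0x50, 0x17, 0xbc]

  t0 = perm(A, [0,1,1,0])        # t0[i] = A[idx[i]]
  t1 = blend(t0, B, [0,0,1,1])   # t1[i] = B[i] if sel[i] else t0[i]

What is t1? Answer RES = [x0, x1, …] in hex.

RES = [ 0x8f  0xab  0x17  0xbc ]

t0 = [0x8f, 0xab, 0xab, 0x8f]
t1 = [0x8f, 0xab, 0x17, 0xbc]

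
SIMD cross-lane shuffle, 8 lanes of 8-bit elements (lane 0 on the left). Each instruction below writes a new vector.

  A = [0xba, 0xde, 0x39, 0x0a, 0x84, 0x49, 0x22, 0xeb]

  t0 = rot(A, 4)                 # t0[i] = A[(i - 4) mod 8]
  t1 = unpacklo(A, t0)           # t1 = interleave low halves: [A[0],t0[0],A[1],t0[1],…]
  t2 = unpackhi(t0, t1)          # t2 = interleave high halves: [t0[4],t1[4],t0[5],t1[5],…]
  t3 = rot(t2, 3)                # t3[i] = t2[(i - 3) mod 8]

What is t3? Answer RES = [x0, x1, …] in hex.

RES = [0x0a, 0x0a, 0xeb, 0xba, 0x39, 0xde, 0x22, 0x39]

  t0: 84 49 22 eb ba de 39 0a
  t1: ba 84 de 49 39 22 0a eb
  t2: ba 39 de 22 39 0a 0a eb
  t3: 0a 0a eb ba 39 de 22 39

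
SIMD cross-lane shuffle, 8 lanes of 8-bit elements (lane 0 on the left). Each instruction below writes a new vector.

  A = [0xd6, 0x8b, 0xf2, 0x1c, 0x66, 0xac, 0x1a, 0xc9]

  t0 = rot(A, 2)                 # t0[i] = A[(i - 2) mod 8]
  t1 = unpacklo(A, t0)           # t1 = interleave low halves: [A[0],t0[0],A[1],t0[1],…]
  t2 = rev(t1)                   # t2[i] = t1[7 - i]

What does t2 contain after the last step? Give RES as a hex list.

RES = [ 0x8b  0x1c  0xd6  0xf2  0xc9  0x8b  0x1a  0xd6 ]

→ t0 |1a|c9|d6|8b|f2|1c|66|ac|
→ t1 |d6|1a|8b|c9|f2|d6|1c|8b|
→ t2 |8b|1c|d6|f2|c9|8b|1a|d6|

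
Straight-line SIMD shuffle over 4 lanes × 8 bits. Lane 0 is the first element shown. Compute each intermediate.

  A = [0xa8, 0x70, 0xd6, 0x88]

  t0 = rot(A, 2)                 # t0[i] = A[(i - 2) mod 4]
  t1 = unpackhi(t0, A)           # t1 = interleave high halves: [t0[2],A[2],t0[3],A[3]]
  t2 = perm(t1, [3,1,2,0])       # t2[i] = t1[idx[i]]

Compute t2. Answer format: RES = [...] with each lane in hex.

t0 = [0xd6, 0x88, 0xa8, 0x70]
t1 = [0xa8, 0xd6, 0x70, 0x88]
t2 = [0x88, 0xd6, 0x70, 0xa8]

RES = [0x88, 0xd6, 0x70, 0xa8]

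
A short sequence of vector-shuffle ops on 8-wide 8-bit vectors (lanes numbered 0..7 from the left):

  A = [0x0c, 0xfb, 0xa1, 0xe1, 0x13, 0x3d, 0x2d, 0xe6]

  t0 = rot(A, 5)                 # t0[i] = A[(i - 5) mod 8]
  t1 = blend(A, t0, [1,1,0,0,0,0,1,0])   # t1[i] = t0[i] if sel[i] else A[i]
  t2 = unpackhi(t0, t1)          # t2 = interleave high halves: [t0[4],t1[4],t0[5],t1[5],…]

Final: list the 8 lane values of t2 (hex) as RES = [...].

  t0: e1 13 3d 2d e6 0c fb a1
  t1: e1 13 a1 e1 13 3d fb e6
  t2: e6 13 0c 3d fb fb a1 e6

RES = [ 0xe6  0x13  0x0c  0x3d  0xfb  0xfb  0xa1  0xe6 ]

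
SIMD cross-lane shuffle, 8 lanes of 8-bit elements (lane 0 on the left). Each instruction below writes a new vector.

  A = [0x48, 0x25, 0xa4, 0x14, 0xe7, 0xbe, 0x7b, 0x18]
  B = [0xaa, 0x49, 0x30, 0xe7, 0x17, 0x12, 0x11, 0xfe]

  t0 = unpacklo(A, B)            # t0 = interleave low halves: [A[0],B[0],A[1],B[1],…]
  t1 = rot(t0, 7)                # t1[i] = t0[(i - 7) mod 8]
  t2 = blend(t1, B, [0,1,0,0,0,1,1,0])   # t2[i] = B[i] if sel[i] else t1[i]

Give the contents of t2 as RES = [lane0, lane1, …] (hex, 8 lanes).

RES = [ 0xaa  0x49  0x49  0xa4  0x30  0x12  0x11  0x48 ]

→ t0 |48|aa|25|49|a4|30|14|e7|
→ t1 |aa|25|49|a4|30|14|e7|48|
→ t2 |aa|49|49|a4|30|12|11|48|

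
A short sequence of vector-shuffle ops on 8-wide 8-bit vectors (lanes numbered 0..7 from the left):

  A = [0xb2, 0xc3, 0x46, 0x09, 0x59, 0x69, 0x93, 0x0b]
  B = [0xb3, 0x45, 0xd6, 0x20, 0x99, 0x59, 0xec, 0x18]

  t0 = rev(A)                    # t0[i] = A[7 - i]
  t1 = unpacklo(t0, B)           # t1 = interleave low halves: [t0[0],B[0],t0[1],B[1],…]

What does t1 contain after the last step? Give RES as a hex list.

RES = [0x0b, 0xb3, 0x93, 0x45, 0x69, 0xd6, 0x59, 0x20]

→ t0 |0b|93|69|59|09|46|c3|b2|
→ t1 |0b|b3|93|45|69|d6|59|20|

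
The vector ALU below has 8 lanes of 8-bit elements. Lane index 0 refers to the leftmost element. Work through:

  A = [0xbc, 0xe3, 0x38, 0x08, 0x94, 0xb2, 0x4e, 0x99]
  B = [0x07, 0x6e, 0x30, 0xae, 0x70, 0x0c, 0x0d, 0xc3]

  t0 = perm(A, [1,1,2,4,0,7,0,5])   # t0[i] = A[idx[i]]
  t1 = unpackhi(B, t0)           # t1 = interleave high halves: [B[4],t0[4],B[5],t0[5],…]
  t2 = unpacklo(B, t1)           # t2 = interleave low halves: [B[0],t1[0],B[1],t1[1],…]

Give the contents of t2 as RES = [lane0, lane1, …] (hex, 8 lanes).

t0 = [0xe3, 0xe3, 0x38, 0x94, 0xbc, 0x99, 0xbc, 0xb2]
t1 = [0x70, 0xbc, 0x0c, 0x99, 0x0d, 0xbc, 0xc3, 0xb2]
t2 = [0x07, 0x70, 0x6e, 0xbc, 0x30, 0x0c, 0xae, 0x99]

RES = [ 0x07  0x70  0x6e  0xbc  0x30  0x0c  0xae  0x99 ]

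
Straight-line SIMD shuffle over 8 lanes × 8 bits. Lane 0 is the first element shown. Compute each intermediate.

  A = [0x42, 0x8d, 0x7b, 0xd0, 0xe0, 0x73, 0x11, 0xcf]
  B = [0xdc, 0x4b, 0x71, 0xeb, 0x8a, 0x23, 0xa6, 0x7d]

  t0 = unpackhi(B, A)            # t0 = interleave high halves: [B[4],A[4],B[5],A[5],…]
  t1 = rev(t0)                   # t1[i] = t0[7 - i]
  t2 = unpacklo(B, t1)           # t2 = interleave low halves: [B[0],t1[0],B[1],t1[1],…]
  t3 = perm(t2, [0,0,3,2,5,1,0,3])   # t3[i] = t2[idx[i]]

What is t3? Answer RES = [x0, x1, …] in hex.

RES = [0xdc, 0xdc, 0x7d, 0x4b, 0x11, 0xcf, 0xdc, 0x7d]

→ t0 |8a|e0|23|73|a6|11|7d|cf|
→ t1 |cf|7d|11|a6|73|23|e0|8a|
→ t2 |dc|cf|4b|7d|71|11|eb|a6|
→ t3 |dc|dc|7d|4b|11|cf|dc|7d|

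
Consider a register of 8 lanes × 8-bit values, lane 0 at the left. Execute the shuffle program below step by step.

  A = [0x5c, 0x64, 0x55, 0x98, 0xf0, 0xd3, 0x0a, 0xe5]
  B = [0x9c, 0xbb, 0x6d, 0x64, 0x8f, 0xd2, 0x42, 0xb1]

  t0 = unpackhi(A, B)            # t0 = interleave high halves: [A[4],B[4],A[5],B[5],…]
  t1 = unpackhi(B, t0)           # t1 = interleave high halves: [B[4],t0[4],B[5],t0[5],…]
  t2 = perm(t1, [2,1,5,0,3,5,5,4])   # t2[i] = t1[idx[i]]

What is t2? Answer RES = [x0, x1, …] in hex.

RES = [0xd2, 0x0a, 0xe5, 0x8f, 0x42, 0xe5, 0xe5, 0x42]

  t0: f0 8f d3 d2 0a 42 e5 b1
  t1: 8f 0a d2 42 42 e5 b1 b1
  t2: d2 0a e5 8f 42 e5 e5 42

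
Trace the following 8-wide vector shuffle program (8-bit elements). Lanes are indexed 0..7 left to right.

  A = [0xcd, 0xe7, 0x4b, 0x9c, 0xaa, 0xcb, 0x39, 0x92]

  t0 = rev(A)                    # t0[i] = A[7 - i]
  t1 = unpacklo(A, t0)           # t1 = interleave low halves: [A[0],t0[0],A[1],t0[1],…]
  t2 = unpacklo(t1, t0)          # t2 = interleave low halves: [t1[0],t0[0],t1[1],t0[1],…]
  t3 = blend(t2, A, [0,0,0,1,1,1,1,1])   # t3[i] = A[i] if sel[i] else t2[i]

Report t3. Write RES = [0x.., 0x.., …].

t0 = [0x92, 0x39, 0xcb, 0xaa, 0x9c, 0x4b, 0xe7, 0xcd]
t1 = [0xcd, 0x92, 0xe7, 0x39, 0x4b, 0xcb, 0x9c, 0xaa]
t2 = [0xcd, 0x92, 0x92, 0x39, 0xe7, 0xcb, 0x39, 0xaa]
t3 = [0xcd, 0x92, 0x92, 0x9c, 0xaa, 0xcb, 0x39, 0x92]

RES = [ 0xcd  0x92  0x92  0x9c  0xaa  0xcb  0x39  0x92 ]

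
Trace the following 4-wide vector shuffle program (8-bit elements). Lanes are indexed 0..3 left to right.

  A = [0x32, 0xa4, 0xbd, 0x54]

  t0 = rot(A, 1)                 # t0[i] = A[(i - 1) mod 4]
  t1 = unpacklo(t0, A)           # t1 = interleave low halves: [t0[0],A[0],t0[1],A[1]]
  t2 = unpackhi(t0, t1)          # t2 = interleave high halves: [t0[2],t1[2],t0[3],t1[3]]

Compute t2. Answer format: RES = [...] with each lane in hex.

RES = [0xa4, 0x32, 0xbd, 0xa4]

→ t0 |54|32|a4|bd|
→ t1 |54|32|32|a4|
→ t2 |a4|32|bd|a4|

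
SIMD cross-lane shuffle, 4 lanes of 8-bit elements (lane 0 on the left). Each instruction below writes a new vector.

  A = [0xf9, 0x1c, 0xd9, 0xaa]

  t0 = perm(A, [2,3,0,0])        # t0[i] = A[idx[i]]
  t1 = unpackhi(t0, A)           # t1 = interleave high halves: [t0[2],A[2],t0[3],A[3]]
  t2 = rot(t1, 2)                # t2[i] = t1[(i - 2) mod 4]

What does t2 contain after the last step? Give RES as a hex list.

RES = [0xf9, 0xaa, 0xf9, 0xd9]

→ t0 |d9|aa|f9|f9|
→ t1 |f9|d9|f9|aa|
→ t2 |f9|aa|f9|d9|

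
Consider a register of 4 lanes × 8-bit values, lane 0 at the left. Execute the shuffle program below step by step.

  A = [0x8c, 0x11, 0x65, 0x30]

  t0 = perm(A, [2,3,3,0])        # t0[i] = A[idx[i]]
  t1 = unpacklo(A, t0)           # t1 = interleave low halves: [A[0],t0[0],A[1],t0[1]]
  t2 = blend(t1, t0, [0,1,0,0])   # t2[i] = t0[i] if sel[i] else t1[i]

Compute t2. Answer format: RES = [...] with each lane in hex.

  t0: 65 30 30 8c
  t1: 8c 65 11 30
  t2: 8c 30 11 30

RES = [ 0x8c  0x30  0x11  0x30 ]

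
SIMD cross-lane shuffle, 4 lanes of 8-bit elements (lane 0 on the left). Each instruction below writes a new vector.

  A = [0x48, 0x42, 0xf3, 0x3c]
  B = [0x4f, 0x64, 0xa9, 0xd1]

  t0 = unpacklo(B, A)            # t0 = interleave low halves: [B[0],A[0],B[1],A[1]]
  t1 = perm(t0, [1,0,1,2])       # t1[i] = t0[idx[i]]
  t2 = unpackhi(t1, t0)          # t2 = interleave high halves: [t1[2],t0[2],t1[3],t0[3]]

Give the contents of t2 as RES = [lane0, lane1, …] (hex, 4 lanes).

  t0: 4f 48 64 42
  t1: 48 4f 48 64
  t2: 48 64 64 42

RES = [0x48, 0x64, 0x64, 0x42]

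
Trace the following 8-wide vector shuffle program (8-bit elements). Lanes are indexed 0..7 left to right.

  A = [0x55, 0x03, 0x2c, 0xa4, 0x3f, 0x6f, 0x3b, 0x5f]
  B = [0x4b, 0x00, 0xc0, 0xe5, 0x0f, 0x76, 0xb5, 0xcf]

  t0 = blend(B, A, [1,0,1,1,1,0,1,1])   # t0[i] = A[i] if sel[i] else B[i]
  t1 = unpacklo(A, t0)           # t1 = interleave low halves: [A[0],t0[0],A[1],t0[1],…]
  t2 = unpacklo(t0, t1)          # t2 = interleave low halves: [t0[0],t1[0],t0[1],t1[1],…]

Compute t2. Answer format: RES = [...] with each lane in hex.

RES = [ 0x55  0x55  0x00  0x55  0x2c  0x03  0xa4  0x00 ]

t0 = [0x55, 0x00, 0x2c, 0xa4, 0x3f, 0x76, 0x3b, 0x5f]
t1 = [0x55, 0x55, 0x03, 0x00, 0x2c, 0x2c, 0xa4, 0xa4]
t2 = [0x55, 0x55, 0x00, 0x55, 0x2c, 0x03, 0xa4, 0x00]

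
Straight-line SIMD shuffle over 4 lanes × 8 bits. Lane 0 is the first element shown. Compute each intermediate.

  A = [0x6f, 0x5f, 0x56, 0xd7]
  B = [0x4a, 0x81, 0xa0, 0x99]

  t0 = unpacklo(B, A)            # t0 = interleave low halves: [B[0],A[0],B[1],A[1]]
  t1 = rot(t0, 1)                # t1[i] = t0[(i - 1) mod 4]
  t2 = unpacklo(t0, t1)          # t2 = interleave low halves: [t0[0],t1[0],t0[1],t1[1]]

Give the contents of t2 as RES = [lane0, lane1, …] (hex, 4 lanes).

t0 = [0x4a, 0x6f, 0x81, 0x5f]
t1 = [0x5f, 0x4a, 0x6f, 0x81]
t2 = [0x4a, 0x5f, 0x6f, 0x4a]

RES = [ 0x4a  0x5f  0x6f  0x4a ]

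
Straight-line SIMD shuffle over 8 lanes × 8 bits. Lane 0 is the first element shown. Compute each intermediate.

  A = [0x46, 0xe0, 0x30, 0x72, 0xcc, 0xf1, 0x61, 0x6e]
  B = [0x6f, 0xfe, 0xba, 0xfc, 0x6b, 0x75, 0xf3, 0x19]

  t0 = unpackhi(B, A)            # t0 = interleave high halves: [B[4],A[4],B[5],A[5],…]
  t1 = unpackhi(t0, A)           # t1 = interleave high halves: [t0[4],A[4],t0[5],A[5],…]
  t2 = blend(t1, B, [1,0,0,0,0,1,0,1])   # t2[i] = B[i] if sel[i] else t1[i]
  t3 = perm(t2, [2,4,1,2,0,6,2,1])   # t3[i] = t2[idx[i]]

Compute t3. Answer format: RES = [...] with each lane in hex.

→ t0 |6b|cc|75|f1|f3|61|19|6e|
→ t1 |f3|cc|61|f1|19|61|6e|6e|
→ t2 |6f|cc|61|f1|19|75|6e|19|
→ t3 |61|19|cc|61|6f|6e|61|cc|

RES = [0x61, 0x19, 0xcc, 0x61, 0x6f, 0x6e, 0x61, 0xcc]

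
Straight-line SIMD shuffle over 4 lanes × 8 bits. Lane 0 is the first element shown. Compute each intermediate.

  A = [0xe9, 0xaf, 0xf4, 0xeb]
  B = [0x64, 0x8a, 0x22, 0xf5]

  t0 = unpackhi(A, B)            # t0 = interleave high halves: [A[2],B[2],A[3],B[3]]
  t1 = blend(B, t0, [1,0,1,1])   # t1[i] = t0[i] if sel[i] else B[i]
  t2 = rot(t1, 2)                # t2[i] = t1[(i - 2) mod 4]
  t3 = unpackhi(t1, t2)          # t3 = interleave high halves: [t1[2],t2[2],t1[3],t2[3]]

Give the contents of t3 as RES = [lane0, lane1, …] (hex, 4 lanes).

  t0: f4 22 eb f5
  t1: f4 8a eb f5
  t2: eb f5 f4 8a
  t3: eb f4 f5 8a

RES = [0xeb, 0xf4, 0xf5, 0x8a]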